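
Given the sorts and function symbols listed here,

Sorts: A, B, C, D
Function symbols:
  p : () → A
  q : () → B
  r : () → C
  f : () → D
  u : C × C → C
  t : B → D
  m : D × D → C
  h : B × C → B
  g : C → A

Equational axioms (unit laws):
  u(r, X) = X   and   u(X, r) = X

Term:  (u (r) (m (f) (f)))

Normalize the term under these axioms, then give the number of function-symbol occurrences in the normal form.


size = 3

1. (u (r) (m (f) (f)))  →  (m (f) (f))
normal form: (m (f) (f))


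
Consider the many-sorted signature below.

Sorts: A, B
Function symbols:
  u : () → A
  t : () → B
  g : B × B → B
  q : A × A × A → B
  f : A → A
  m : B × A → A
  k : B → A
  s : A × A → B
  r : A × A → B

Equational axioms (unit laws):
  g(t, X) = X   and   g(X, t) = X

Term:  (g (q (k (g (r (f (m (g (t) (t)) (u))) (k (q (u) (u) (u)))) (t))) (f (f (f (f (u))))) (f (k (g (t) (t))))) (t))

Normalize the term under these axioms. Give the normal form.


normal form = (q (k (r (f (m (t) (u))) (k (q (u) (u) (u))))) (f (f (f (f (u))))) (f (k (t))))

1. (g (q (k (g (r (f (m (g (t) (t)) (u))) (k (q (u) (u) (u)))) (t))) (f (f (f (f (u))))) (f (k (g (t) (t))))) (t))  →  (q (k (g (r (f (m (g (t) (t)) (u))) (k (q (u) (u) (u)))) (t))) (f (f (f (f (u))))) (f (k (g (t) (t)))))
2. (q (k (g (r (f (m (g (t) (t)) (u))) (k (q (u) (u) (u)))) (t))) (f (f (f (f (u))))) (f (k (g (t) (t)))))  →  (q (k (r (f (m (g (t) (t)) (u))) (k (q (u) (u) (u))))) (f (f (f (f (u))))) (f (k (g (t) (t)))))
3. (q (k (r (f (m (g (t) (t)) (u))) (k (q (u) (u) (u))))) (f (f (f (f (u))))) (f (k (g (t) (t)))))  →  (q (k (r (f (m (t) (u))) (k (q (u) (u) (u))))) (f (f (f (f (u))))) (f (k (g (t) (t)))))
4. (q (k (r (f (m (t) (u))) (k (q (u) (u) (u))))) (f (f (f (f (u))))) (f (k (g (t) (t)))))  →  (q (k (r (f (m (t) (u))) (k (q (u) (u) (u))))) (f (f (f (f (u))))) (f (k (t))))


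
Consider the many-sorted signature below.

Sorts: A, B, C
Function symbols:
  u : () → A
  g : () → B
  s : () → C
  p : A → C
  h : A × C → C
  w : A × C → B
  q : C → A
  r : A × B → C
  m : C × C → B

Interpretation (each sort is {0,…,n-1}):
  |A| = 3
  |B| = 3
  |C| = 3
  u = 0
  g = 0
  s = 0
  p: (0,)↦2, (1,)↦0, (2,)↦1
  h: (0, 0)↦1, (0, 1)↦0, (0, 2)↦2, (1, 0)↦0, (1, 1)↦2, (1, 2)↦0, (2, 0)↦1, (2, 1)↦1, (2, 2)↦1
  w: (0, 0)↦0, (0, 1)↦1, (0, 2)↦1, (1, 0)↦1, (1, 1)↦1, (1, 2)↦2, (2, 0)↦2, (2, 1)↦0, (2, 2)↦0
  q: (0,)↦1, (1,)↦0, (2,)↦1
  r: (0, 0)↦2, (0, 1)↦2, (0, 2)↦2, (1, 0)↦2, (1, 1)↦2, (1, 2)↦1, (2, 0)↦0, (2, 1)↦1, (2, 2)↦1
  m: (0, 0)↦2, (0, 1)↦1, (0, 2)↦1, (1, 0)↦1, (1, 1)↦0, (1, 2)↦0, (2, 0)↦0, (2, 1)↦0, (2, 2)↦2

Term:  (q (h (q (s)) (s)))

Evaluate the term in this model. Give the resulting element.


  s = 0
  (q (s)) = q(0,) = 1
  s = 0
  (h (q (s)) (s)) = h(1, 0) = 0
  (q (h (q (s)) (s))) = q(0,) = 1

value = 1


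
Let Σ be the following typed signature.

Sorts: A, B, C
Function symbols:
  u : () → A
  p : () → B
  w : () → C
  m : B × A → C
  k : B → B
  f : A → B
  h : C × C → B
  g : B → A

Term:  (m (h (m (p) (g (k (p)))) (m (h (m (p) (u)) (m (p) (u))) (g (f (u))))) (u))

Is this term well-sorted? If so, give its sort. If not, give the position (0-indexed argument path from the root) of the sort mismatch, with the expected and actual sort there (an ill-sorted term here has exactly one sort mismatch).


well-sorted; sort = C

      (p) : B
          (p) : B
        (k (p)) : B
      (g (k (p))) : A
    (m (p) (g (k (p)))) : C
          (p) : B
          (u) : A
        (m (p) (u)) : C
          (p) : B
          (u) : A
        (m (p) (u)) : C
      (h (m (p) (u)) (m (p) (u))) : B
          (u) : A
        (f (u)) : B
      (g (f (u))) : A
    (m (h (m (p) (u)) (m (p) (u))) (g (f (u)))) : C
  (h (m (p) (g (k (p)))) (m (h (m (p) (u)) (m (p) (u))) (g (f (u))))) : B
  (u) : A
(m (h (m (p) (g (k (p)))) (m (h (m (p) (u)) (m (p) (u))) (g (f (u))))) (u)) : C


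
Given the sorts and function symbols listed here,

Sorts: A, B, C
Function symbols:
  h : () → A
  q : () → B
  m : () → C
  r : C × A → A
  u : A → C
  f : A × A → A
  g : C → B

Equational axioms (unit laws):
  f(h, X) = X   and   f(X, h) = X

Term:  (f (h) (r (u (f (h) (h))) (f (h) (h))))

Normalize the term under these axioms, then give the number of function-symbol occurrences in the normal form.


size = 4

1. (f (h) (r (u (f (h) (h))) (f (h) (h))))  →  (r (u (f (h) (h))) (f (h) (h)))
2. (r (u (f (h) (h))) (f (h) (h)))  →  (r (u (h)) (f (h) (h)))
3. (r (u (h)) (f (h) (h)))  →  (r (u (h)) (h))
normal form: (r (u (h)) (h))


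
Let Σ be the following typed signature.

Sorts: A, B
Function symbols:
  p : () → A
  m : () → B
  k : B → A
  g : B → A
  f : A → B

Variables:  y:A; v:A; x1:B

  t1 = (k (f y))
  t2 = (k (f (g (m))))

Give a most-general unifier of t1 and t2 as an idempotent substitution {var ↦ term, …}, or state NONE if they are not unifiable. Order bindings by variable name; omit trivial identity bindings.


{y ↦ (g (m))}


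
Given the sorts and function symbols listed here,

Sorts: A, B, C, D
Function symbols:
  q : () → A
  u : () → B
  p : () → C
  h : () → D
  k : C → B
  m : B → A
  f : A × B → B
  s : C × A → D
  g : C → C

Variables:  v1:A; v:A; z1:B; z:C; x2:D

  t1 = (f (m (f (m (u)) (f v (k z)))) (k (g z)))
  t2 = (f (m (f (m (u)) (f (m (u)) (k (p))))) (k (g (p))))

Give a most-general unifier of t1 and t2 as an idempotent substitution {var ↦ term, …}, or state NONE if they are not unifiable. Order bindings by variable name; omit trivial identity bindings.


{v ↦ (m (u)), z ↦ (p)}


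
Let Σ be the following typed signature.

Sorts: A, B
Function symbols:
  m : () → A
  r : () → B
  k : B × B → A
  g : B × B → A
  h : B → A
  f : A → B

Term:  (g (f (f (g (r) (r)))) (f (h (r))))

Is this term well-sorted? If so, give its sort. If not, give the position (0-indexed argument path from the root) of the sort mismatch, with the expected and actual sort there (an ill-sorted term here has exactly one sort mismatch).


ill-sorted at position [0, 0]: expected A, got B

        (r) : B
        (r) : B
      (g (r) (r)) : A
    (f (g (r) (r))) : B
  (f (f (g (r) (r)))) : ✗ arg 0 at [0, 0] has sort B, expected A
      (r) : B
    (h (r)) : A
  (f (h (r))) : B


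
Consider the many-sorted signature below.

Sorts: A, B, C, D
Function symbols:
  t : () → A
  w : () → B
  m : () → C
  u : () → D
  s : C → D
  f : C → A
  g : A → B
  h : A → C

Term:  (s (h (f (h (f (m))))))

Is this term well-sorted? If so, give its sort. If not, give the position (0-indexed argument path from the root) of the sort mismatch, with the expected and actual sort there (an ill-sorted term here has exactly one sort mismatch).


well-sorted; sort = D

          (m) : C
        (f (m)) : A
      (h (f (m))) : C
    (f (h (f (m)))) : A
  (h (f (h (f (m))))) : C
(s (h (f (h (f (m)))))) : D


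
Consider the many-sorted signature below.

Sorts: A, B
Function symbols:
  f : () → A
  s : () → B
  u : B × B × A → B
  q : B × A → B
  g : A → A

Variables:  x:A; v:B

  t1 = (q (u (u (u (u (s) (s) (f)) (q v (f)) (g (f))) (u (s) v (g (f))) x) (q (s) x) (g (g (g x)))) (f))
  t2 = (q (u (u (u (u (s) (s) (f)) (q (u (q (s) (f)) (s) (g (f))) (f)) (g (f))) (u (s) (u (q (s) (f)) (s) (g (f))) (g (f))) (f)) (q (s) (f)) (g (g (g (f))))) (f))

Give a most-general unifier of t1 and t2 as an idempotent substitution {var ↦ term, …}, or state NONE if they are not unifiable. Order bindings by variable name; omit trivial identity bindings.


{v ↦ (u (q (s) (f)) (s) (g (f))), x ↦ (f)}


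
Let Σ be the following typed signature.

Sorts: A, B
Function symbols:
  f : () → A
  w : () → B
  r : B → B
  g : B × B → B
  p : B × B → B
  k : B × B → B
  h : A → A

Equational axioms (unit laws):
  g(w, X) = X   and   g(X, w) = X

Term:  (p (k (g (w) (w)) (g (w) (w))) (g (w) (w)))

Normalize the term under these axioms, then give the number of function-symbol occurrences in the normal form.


size = 5

1. (p (k (g (w) (w)) (g (w) (w))) (g (w) (w)))  →  (p (k (w) (g (w) (w))) (g (w) (w)))
2. (p (k (w) (g (w) (w))) (g (w) (w)))  →  (p (k (w) (w)) (g (w) (w)))
3. (p (k (w) (w)) (g (w) (w)))  →  (p (k (w) (w)) (w))
normal form: (p (k (w) (w)) (w))


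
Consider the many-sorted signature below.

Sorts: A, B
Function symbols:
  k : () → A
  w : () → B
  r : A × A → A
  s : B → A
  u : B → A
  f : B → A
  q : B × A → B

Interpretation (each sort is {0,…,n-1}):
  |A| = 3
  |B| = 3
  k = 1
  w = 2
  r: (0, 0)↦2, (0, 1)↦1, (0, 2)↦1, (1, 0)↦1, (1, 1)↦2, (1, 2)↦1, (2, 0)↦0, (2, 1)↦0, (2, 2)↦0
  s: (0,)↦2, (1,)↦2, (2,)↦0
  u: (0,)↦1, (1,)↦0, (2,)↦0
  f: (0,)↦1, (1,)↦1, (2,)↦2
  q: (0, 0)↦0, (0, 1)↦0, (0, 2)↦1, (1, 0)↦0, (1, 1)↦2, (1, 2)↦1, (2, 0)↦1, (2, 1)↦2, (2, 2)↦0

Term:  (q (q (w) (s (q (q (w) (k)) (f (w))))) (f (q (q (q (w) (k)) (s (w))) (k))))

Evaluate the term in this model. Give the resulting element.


value = 1

  w = 2
  w = 2
  k = 1
  (q (w) (k)) = q(2, 1) = 2
  w = 2
  (f (w)) = f(2,) = 2
  (q (q (w) (k)) (f (w))) = q(2, 2) = 0
  (s (q (q (w) (k)) (f (w)))) = s(0,) = 2
  (q (w) (s (q (q (w) (k)) (f (w))))) = q(2, 2) = 0
  w = 2
  k = 1
  (q (w) (k)) = q(2, 1) = 2
  w = 2
  (s (w)) = s(2,) = 0
  (q (q (w) (k)) (s (w))) = q(2, 0) = 1
  k = 1
  (q (q (q (w) (k)) (s (w))) (k)) = q(1, 1) = 2
  (f (q (q (q (w) (k)) (s (w))) (k))) = f(2,) = 2
  (q (q (w) (s (q (q (w) (k)) (f (w))))) (f (q (q (q (w) (k)) (s (w))) (k)))) = q(0, 2) = 1


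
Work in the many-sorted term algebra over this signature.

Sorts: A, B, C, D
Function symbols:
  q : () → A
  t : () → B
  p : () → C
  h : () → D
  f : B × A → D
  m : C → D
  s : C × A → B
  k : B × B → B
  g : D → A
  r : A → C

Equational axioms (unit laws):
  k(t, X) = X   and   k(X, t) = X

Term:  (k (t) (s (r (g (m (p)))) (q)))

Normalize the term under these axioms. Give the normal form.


normal form = (s (r (g (m (p)))) (q))

1. (k (t) (s (r (g (m (p)))) (q)))  →  (s (r (g (m (p)))) (q))


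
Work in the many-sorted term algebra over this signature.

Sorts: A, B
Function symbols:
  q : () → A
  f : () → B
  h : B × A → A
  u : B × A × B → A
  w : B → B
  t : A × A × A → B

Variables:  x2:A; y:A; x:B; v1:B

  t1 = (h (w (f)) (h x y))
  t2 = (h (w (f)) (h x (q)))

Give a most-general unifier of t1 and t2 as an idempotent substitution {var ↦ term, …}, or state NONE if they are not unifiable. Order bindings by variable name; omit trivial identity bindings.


{y ↦ (q)}


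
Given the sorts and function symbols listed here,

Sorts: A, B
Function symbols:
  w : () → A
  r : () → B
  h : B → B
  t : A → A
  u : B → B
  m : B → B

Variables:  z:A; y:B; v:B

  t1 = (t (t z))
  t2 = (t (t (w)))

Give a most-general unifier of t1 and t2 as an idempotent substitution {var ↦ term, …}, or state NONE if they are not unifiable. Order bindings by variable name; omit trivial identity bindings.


{z ↦ (w)}


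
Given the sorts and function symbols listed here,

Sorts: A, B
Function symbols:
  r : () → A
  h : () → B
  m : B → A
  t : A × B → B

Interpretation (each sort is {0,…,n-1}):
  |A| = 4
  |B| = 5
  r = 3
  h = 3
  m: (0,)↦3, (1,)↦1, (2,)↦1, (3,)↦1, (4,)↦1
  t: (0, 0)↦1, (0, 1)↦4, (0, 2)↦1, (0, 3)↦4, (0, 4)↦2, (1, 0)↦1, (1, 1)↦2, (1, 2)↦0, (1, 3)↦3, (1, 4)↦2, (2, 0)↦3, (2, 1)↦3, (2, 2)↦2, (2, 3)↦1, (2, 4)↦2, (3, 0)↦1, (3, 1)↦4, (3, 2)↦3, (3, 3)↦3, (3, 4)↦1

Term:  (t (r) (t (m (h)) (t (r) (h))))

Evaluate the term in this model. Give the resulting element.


value = 3

  r = 3
  h = 3
  (m (h)) = m(3,) = 1
  r = 3
  h = 3
  (t (r) (h)) = t(3, 3) = 3
  (t (m (h)) (t (r) (h))) = t(1, 3) = 3
  (t (r) (t (m (h)) (t (r) (h)))) = t(3, 3) = 3


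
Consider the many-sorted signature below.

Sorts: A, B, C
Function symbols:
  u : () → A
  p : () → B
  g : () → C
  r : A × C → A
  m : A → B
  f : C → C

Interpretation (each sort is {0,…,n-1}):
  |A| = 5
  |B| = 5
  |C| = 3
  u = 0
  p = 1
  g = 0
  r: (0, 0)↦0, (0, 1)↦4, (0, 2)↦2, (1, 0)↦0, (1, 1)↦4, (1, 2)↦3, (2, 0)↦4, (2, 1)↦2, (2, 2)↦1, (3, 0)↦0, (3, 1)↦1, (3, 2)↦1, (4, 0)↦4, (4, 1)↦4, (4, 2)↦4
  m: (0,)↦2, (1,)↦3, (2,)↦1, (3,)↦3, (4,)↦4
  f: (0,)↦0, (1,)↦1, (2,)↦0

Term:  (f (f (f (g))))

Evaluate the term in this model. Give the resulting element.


value = 0

  g = 0
  (f (g)) = f(0,) = 0
  (f (f (g))) = f(0,) = 0
  (f (f (f (g)))) = f(0,) = 0


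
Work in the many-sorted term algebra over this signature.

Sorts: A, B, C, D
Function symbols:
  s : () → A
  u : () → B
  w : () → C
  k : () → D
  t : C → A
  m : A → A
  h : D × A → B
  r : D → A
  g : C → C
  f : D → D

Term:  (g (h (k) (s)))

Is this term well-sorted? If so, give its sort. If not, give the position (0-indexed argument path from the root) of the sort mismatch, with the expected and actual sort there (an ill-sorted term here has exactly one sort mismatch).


    (k) : D
    (s) : A
  (h (k) (s)) : B
(g (h (k) (s))) : ✗ arg 0 at [0] has sort B, expected C

ill-sorted at position [0]: expected C, got B


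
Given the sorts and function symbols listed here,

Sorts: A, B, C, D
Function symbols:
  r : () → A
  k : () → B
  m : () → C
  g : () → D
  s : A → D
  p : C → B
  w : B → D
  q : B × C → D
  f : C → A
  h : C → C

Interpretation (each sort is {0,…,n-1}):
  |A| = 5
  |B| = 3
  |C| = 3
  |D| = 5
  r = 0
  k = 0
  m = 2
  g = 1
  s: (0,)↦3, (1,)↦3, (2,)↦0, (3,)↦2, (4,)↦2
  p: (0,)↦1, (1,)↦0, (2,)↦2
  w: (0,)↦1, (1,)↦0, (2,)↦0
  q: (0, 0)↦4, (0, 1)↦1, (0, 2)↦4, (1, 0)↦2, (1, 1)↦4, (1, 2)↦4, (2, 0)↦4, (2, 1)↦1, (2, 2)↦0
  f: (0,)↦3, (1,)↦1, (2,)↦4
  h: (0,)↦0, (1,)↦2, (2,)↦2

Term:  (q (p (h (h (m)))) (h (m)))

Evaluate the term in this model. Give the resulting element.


value = 0

  m = 2
  (h (m)) = h(2,) = 2
  (h (h (m))) = h(2,) = 2
  (p (h (h (m)))) = p(2,) = 2
  m = 2
  (h (m)) = h(2,) = 2
  (q (p (h (h (m)))) (h (m))) = q(2, 2) = 0


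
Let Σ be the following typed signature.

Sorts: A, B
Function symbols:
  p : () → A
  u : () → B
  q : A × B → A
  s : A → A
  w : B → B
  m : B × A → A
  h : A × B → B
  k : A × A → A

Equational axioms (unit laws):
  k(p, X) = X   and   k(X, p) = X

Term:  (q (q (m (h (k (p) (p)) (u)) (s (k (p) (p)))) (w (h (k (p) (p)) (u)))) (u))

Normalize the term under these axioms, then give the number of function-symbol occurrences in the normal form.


1. (q (q (m (h (k (p) (p)) (u)) (s (k (p) (p)))) (w (h (k (p) (p)) (u)))) (u))  →  (q (q (m (h (p) (u)) (s (k (p) (p)))) (w (h (k (p) (p)) (u)))) (u))
2. (q (q (m (h (p) (u)) (s (k (p) (p)))) (w (h (k (p) (p)) (u)))) (u))  →  (q (q (m (h (p) (u)) (s (p))) (w (h (k (p) (p)) (u)))) (u))
3. (q (q (m (h (p) (u)) (s (p))) (w (h (k (p) (p)) (u)))) (u))  →  (q (q (m (h (p) (u)) (s (p))) (w (h (p) (u)))) (u))
normal form: (q (q (m (h (p) (u)) (s (p))) (w (h (p) (u)))) (u))

size = 13


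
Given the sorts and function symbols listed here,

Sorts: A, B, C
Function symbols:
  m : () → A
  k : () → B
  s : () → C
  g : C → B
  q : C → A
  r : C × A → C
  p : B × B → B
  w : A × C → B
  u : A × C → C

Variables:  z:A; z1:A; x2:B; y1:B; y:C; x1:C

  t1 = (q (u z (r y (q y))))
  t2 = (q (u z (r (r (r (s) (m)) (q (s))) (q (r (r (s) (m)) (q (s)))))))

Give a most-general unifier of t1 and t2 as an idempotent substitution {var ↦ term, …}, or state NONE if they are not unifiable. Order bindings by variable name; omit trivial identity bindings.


{y ↦ (r (r (s) (m)) (q (s)))}


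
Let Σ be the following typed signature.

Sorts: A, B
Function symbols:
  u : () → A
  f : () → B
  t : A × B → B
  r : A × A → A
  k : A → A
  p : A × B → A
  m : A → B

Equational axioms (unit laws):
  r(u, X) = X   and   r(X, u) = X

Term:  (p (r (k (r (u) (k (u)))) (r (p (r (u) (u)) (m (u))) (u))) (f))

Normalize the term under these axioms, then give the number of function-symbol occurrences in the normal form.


1. (p (r (k (r (u) (k (u)))) (r (p (r (u) (u)) (m (u))) (u))) (f))  →  (p (r (k (k (u))) (r (p (r (u) (u)) (m (u))) (u))) (f))
2. (p (r (k (k (u))) (r (p (r (u) (u)) (m (u))) (u))) (f))  →  (p (r (k (k (u))) (p (r (u) (u)) (m (u)))) (f))
3. (p (r (k (k (u))) (p (r (u) (u)) (m (u)))) (f))  →  (p (r (k (k (u))) (p (u) (m (u)))) (f))
normal form: (p (r (k (k (u))) (p (u) (m (u)))) (f))

size = 10


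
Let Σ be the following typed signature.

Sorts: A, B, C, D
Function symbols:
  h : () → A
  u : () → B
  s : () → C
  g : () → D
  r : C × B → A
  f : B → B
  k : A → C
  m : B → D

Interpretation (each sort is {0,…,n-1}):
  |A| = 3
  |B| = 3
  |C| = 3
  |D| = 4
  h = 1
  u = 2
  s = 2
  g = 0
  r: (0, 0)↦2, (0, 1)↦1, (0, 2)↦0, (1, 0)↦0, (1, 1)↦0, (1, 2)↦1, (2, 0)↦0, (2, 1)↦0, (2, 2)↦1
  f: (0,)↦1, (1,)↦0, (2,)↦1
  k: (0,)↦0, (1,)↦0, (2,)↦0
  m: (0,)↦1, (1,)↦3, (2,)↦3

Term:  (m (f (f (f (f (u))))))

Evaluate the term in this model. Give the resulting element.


  u = 2
  (f (u)) = f(2,) = 1
  (f (f (u))) = f(1,) = 0
  (f (f (f (u)))) = f(0,) = 1
  (f (f (f (f (u))))) = f(1,) = 0
  (m (f (f (f (f (u)))))) = m(0,) = 1

value = 1


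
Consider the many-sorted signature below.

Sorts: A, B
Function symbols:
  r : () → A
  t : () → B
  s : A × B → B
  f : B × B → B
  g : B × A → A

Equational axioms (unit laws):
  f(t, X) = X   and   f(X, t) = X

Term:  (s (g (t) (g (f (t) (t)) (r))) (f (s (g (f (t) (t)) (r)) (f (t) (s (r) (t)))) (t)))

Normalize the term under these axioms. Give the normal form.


1. (s (g (t) (g (f (t) (t)) (r))) (f (s (g (f (t) (t)) (r)) (f (t) (s (r) (t)))) (t)))  →  (s (g (t) (g (t) (r))) (f (s (g (f (t) (t)) (r)) (f (t) (s (r) (t)))) (t)))
2. (s (g (t) (g (t) (r))) (f (s (g (f (t) (t)) (r)) (f (t) (s (r) (t)))) (t)))  →  (s (g (t) (g (t) (r))) (s (g (f (t) (t)) (r)) (f (t) (s (r) (t)))))
3. (s (g (t) (g (t) (r))) (s (g (f (t) (t)) (r)) (f (t) (s (r) (t)))))  →  (s (g (t) (g (t) (r))) (s (g (t) (r)) (f (t) (s (r) (t)))))
4. (s (g (t) (g (t) (r))) (s (g (t) (r)) (f (t) (s (r) (t)))))  →  (s (g (t) (g (t) (r))) (s (g (t) (r)) (s (r) (t))))

normal form = (s (g (t) (g (t) (r))) (s (g (t) (r)) (s (r) (t))))


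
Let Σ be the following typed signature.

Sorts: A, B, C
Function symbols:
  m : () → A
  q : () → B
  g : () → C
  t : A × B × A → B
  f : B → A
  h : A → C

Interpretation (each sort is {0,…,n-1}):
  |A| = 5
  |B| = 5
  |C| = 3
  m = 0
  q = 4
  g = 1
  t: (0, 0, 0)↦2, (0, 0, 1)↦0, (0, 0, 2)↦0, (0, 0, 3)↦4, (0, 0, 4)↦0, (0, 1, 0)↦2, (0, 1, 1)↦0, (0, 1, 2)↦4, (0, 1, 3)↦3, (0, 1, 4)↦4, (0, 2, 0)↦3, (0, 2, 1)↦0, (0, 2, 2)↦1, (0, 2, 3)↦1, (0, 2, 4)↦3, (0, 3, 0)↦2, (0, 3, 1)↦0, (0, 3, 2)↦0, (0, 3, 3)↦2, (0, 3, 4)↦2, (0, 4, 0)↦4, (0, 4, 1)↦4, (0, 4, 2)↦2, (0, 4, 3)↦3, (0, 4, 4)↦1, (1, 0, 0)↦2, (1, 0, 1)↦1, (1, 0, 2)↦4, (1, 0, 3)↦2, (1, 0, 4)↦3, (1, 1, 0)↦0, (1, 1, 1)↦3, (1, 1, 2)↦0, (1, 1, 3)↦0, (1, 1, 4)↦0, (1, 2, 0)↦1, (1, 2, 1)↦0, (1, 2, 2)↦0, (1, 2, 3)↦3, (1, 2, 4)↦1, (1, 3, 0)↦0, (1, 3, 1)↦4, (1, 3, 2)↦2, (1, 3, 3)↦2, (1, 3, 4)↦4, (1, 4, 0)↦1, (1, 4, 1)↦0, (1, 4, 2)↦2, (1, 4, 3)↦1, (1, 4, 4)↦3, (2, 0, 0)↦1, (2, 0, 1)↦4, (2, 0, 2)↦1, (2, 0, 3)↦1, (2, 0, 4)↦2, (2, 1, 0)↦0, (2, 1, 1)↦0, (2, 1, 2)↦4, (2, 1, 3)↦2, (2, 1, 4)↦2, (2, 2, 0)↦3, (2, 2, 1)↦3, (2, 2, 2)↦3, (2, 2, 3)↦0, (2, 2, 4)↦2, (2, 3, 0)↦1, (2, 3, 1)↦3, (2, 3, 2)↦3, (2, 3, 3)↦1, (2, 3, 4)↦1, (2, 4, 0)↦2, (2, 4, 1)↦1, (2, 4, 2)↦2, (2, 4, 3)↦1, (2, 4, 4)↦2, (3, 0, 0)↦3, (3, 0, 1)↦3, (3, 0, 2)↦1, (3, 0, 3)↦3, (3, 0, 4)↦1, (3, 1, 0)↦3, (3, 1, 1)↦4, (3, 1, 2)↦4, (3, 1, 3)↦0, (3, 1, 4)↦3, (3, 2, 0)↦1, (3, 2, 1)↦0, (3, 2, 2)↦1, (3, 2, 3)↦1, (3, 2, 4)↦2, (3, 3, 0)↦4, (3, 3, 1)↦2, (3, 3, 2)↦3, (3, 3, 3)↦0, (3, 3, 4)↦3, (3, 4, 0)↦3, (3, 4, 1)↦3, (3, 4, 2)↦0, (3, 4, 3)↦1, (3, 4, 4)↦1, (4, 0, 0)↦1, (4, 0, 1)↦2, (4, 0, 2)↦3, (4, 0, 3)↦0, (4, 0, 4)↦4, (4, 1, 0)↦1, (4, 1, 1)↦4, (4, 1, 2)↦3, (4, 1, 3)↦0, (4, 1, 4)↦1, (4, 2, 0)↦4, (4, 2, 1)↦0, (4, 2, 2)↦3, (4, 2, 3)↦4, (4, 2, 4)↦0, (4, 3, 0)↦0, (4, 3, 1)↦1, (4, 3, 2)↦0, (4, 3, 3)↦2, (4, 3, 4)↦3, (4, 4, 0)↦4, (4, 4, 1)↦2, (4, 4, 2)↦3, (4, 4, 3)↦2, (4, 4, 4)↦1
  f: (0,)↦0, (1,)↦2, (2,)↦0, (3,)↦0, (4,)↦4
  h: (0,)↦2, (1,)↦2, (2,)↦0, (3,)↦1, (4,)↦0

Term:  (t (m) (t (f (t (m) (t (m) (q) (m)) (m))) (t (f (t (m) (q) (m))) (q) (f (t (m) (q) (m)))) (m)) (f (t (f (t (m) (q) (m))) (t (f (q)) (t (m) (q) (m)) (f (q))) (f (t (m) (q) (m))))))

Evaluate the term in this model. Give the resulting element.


  m = 0
  m = 0
  m = 0
  q = 4
  m = 0
  (t (m) (q) (m)) = t(0, 4, 0) = 4
  m = 0
  (t (m) (t (m) (q) (m)) (m)) = t(0, 4, 0) = 4
  (f (t (m) (t (m) (q) (m)) (m))) = f(4,) = 4
  m = 0
  q = 4
  m = 0
  (t (m) (q) (m)) = t(0, 4, 0) = 4
  (f (t (m) (q) (m))) = f(4,) = 4
  q = 4
  m = 0
  q = 4
  m = 0
  (t (m) (q) (m)) = t(0, 4, 0) = 4
  (f (t (m) (q) (m))) = f(4,) = 4
  (t (f (t (m) (q) (m))) (q) (f (t (m) (q) (m)))) = t(4, 4, 4) = 1
  m = 0
  (t (f (t (m) (t (m) (q) (m)) (m))) (t (f (t (m) (q) (m))) (q) (f (t (m) (q) (m)))) (m)) = t(4, 1, 0) = 1
  m = 0
  q = 4
  m = 0
  (t (m) (q) (m)) = t(0, 4, 0) = 4
  (f (t (m) (q) (m))) = f(4,) = 4
  q = 4
  (f (q)) = f(4,) = 4
  m = 0
  q = 4
  m = 0
  (t (m) (q) (m)) = t(0, 4, 0) = 4
  q = 4
  (f (q)) = f(4,) = 4
  (t (f (q)) (t (m) (q) (m)) (f (q))) = t(4, 4, 4) = 1
  m = 0
  q = 4
  m = 0
  (t (m) (q) (m)) = t(0, 4, 0) = 4
  (f (t (m) (q) (m))) = f(4,) = 4
  (t (f (t (m) (q) (m))) (t (f (q)) (t (m) (q) (m)) (f (q))) (f (t (m) (q) (m)))) = t(4, 1, 4) = 1
  (f (t (f (t (m) (q) (m))) (t (f (q)) (t (m) (q) (m)) (f (q))) (f (t (m) (q) (m))))) = f(1,) = 2
  (t (m) (t (f (t (m) (t (m) (q) (m)) (m))) (t (f (t (m) (q) (m))) (q) (f (t (m) (q) (m)))) (m)) (f (t (f (t (m) (q) (m))) (t (f (q)) (t (m) (q) (m)) (f (q))) (f (t (m) (q) (m)))))) = t(0, 1, 2) = 4

value = 4


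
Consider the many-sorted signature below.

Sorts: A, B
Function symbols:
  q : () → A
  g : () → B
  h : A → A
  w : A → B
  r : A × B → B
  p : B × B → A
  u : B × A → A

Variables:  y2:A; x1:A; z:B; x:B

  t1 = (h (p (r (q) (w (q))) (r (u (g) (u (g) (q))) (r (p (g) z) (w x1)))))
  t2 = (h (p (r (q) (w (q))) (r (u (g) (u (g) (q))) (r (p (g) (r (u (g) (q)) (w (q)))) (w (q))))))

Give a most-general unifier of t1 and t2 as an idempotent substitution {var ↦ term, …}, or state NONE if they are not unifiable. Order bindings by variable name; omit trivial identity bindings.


{x1 ↦ (q), z ↦ (r (u (g) (q)) (w (q)))}


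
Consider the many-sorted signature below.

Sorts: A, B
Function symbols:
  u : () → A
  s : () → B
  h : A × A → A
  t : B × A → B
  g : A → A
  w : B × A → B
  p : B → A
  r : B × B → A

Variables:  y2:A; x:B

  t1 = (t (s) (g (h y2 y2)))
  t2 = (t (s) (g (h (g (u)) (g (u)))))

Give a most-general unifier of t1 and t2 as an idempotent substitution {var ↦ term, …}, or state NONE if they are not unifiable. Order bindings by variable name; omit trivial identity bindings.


{y2 ↦ (g (u))}


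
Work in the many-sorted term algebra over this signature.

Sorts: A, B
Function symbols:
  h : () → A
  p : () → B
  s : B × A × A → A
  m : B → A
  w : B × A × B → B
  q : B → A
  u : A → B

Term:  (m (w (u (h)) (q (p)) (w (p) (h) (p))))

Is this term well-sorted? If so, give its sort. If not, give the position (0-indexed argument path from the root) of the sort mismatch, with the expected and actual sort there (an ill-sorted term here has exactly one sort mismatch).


      (h) : A
    (u (h)) : B
      (p) : B
    (q (p)) : A
      (p) : B
      (h) : A
      (p) : B
    (w (p) (h) (p)) : B
  (w (u (h)) (q (p)) (w (p) (h) (p))) : B
(m (w (u (h)) (q (p)) (w (p) (h) (p)))) : A

well-sorted; sort = A


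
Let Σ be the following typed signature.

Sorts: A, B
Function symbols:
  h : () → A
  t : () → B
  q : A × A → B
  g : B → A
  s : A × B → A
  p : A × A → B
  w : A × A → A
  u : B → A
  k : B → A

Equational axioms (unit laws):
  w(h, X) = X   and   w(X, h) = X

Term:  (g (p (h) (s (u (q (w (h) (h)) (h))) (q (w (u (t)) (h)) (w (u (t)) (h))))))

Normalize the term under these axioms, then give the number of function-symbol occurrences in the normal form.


1. (g (p (h) (s (u (q (w (h) (h)) (h))) (q (w (u (t)) (h)) (w (u (t)) (h))))))  →  (g (p (h) (s (u (q (h) (h))) (q (w (u (t)) (h)) (w (u (t)) (h))))))
2. (g (p (h) (s (u (q (h) (h))) (q (w (u (t)) (h)) (w (u (t)) (h))))))  →  (g (p (h) (s (u (q (h) (h))) (q (u (t)) (w (u (t)) (h))))))
3. (g (p (h) (s (u (q (h) (h))) (q (u (t)) (w (u (t)) (h))))))  →  (g (p (h) (s (u (q (h) (h))) (q (u (t)) (u (t))))))
normal form: (g (p (h) (s (u (q (h) (h))) (q (u (t)) (u (t))))))

size = 13


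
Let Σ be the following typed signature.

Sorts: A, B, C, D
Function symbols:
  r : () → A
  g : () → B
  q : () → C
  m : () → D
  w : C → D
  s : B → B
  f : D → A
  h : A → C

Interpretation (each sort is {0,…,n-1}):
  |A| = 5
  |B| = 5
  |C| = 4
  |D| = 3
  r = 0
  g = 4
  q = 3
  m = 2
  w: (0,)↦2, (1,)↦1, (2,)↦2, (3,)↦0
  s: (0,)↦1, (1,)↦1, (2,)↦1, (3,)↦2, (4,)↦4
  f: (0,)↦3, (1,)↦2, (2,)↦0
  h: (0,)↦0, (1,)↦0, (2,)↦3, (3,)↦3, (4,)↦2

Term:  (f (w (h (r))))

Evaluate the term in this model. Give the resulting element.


  r = 0
  (h (r)) = h(0,) = 0
  (w (h (r))) = w(0,) = 2
  (f (w (h (r)))) = f(2,) = 0

value = 0


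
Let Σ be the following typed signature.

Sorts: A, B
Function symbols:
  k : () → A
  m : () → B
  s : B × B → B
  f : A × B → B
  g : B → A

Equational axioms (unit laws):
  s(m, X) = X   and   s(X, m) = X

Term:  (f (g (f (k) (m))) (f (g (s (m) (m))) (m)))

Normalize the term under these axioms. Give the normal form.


normal form = (f (g (f (k) (m))) (f (g (m)) (m)))

1. (f (g (f (k) (m))) (f (g (s (m) (m))) (m)))  →  (f (g (f (k) (m))) (f (g (m)) (m)))


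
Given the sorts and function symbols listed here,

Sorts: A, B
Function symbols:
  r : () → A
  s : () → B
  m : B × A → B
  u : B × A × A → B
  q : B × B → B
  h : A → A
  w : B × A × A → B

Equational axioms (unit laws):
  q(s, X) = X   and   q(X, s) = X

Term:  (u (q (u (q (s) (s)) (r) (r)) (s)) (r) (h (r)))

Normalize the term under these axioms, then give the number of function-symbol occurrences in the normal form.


1. (u (q (u (q (s) (s)) (r) (r)) (s)) (r) (h (r)))  →  (u (u (q (s) (s)) (r) (r)) (r) (h (r)))
2. (u (u (q (s) (s)) (r) (r)) (r) (h (r)))  →  (u (u (s) (r) (r)) (r) (h (r)))
normal form: (u (u (s) (r) (r)) (r) (h (r)))

size = 8


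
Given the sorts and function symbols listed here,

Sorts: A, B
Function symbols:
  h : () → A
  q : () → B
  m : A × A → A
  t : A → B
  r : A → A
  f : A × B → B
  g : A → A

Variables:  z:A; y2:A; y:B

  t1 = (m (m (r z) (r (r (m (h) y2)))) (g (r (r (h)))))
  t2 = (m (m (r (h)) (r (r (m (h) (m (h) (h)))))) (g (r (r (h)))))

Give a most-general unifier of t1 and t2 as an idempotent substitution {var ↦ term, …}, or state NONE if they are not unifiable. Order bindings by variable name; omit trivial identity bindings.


{y2 ↦ (m (h) (h)), z ↦ (h)}


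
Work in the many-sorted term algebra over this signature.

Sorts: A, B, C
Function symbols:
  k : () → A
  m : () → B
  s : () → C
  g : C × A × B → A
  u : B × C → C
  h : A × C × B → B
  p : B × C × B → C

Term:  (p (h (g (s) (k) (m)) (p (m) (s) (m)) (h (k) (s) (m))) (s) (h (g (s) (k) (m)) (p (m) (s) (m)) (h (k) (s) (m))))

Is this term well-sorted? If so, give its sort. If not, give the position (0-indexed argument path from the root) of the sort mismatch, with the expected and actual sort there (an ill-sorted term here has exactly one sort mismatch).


well-sorted; sort = C

      (s) : C
      (k) : A
      (m) : B
    (g (s) (k) (m)) : A
      (m) : B
      (s) : C
      (m) : B
    (p (m) (s) (m)) : C
      (k) : A
      (s) : C
      (m) : B
    (h (k) (s) (m)) : B
  (h (g (s) (k) (m)) (p (m) (s) (m)) (h (k) (s) (m))) : B
  (s) : C
      (s) : C
      (k) : A
      (m) : B
    (g (s) (k) (m)) : A
      (m) : B
      (s) : C
      (m) : B
    (p (m) (s) (m)) : C
      (k) : A
      (s) : C
      (m) : B
    (h (k) (s) (m)) : B
  (h (g (s) (k) (m)) (p (m) (s) (m)) (h (k) (s) (m))) : B
(p (h (g (s) (k) (m)) (p (m) (s) (m)) (h (k) (s) (m))) (s) (h (g (s) (k) (m)) (p (m) (s) (m)) (h (k) (s) (m)))) : C


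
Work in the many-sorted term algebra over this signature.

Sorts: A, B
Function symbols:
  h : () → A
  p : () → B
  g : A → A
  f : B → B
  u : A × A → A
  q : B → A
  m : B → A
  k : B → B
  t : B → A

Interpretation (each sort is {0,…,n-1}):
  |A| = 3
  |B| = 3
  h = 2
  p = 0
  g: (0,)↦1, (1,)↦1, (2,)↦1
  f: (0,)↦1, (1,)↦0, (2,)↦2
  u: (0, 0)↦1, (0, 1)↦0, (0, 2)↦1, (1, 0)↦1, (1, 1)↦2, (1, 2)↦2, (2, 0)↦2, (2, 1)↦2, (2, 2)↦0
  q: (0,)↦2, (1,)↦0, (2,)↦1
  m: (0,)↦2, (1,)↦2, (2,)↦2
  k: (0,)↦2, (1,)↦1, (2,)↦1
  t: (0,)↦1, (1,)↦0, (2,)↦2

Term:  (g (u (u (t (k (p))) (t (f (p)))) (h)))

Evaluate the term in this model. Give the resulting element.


value = 1

  p = 0
  (k (p)) = k(0,) = 2
  (t (k (p))) = t(2,) = 2
  p = 0
  (f (p)) = f(0,) = 1
  (t (f (p))) = t(1,) = 0
  (u (t (k (p))) (t (f (p)))) = u(2, 0) = 2
  h = 2
  (u (u (t (k (p))) (t (f (p)))) (h)) = u(2, 2) = 0
  (g (u (u (t (k (p))) (t (f (p)))) (h))) = g(0,) = 1


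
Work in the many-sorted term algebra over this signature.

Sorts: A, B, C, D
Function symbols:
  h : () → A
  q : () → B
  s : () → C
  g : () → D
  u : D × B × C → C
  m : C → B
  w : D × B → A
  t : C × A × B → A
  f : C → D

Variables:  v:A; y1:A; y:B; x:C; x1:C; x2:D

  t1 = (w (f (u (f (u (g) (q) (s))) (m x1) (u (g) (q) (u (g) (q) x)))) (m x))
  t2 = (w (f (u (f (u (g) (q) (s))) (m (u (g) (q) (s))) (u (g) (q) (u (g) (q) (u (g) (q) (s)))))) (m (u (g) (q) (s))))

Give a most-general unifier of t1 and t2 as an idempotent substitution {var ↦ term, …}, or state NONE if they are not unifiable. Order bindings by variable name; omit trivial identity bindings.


{x ↦ (u (g) (q) (s)), x1 ↦ (u (g) (q) (s))}


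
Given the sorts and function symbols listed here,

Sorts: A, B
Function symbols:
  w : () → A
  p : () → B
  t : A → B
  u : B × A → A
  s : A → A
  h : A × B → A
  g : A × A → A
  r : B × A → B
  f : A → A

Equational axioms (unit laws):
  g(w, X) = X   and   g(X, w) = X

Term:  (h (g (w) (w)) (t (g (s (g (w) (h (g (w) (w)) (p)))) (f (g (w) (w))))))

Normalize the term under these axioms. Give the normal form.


1. (h (g (w) (w)) (t (g (s (g (w) (h (g (w) (w)) (p)))) (f (g (w) (w))))))  →  (h (w) (t (g (s (g (w) (h (g (w) (w)) (p)))) (f (g (w) (w))))))
2. (h (w) (t (g (s (g (w) (h (g (w) (w)) (p)))) (f (g (w) (w))))))  →  (h (w) (t (g (s (h (g (w) (w)) (p))) (f (g (w) (w))))))
3. (h (w) (t (g (s (h (g (w) (w)) (p))) (f (g (w) (w))))))  →  (h (w) (t (g (s (h (w) (p))) (f (g (w) (w))))))
4. (h (w) (t (g (s (h (w) (p))) (f (g (w) (w))))))  →  (h (w) (t (g (s (h (w) (p))) (f (w)))))

normal form = (h (w) (t (g (s (h (w) (p))) (f (w)))))


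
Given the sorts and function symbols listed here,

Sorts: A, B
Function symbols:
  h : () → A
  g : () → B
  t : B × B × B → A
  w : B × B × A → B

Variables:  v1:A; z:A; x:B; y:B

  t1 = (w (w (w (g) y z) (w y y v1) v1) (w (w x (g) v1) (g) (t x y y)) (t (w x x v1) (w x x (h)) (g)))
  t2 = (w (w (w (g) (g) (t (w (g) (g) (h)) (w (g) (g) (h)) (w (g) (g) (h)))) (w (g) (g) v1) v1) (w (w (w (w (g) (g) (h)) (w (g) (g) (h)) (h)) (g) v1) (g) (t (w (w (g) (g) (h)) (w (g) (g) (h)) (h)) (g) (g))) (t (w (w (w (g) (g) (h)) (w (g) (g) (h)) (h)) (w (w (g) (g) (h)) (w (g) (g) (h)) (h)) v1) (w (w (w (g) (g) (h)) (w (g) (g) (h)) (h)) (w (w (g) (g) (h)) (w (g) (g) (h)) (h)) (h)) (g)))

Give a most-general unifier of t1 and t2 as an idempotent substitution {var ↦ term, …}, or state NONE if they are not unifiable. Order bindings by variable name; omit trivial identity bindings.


{x ↦ (w (w (g) (g) (h)) (w (g) (g) (h)) (h)), y ↦ (g), z ↦ (t (w (g) (g) (h)) (w (g) (g) (h)) (w (g) (g) (h)))}


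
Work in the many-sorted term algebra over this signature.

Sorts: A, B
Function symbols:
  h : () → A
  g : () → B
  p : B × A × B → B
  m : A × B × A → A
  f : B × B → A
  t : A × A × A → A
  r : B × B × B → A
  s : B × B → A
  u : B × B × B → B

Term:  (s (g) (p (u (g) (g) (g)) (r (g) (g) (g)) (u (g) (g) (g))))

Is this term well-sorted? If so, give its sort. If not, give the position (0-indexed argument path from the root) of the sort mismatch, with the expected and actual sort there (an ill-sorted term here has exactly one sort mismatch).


well-sorted; sort = A

  (g) : B
      (g) : B
      (g) : B
      (g) : B
    (u (g) (g) (g)) : B
      (g) : B
      (g) : B
      (g) : B
    (r (g) (g) (g)) : A
      (g) : B
      (g) : B
      (g) : B
    (u (g) (g) (g)) : B
  (p (u (g) (g) (g)) (r (g) (g) (g)) (u (g) (g) (g))) : B
(s (g) (p (u (g) (g) (g)) (r (g) (g) (g)) (u (g) (g) (g)))) : A


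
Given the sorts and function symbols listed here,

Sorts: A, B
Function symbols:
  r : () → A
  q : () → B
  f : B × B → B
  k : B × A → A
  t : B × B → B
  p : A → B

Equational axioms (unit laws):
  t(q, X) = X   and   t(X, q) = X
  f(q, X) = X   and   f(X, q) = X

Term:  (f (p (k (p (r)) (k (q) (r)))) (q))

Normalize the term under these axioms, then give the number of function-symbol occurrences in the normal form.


1. (f (p (k (p (r)) (k (q) (r)))) (q))  →  (p (k (p (r)) (k (q) (r))))
normal form: (p (k (p (r)) (k (q) (r))))

size = 7


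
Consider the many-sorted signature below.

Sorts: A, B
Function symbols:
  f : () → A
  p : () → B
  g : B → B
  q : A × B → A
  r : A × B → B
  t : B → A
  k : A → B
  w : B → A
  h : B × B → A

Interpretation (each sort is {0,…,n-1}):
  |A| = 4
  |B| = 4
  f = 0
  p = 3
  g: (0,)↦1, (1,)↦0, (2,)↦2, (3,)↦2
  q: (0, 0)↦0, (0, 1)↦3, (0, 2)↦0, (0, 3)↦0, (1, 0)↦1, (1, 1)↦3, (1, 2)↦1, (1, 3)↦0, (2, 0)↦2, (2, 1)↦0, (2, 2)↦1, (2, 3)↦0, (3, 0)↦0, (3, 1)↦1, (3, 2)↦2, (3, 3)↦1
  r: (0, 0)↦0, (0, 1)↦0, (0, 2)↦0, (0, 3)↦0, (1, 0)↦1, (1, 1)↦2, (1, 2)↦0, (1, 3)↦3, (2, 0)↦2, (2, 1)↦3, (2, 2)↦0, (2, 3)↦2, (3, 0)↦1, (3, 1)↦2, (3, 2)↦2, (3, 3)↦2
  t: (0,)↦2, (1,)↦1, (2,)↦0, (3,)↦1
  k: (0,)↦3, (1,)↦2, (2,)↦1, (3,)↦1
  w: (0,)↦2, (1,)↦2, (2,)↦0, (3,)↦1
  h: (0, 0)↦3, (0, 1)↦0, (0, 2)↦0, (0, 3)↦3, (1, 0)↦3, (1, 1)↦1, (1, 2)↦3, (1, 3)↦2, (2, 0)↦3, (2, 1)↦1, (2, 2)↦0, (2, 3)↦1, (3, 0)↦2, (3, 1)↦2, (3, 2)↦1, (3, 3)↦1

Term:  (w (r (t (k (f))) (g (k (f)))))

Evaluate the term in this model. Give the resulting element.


value = 2

  f = 0
  (k (f)) = k(0,) = 3
  (t (k (f))) = t(3,) = 1
  f = 0
  (k (f)) = k(0,) = 3
  (g (k (f))) = g(3,) = 2
  (r (t (k (f))) (g (k (f)))) = r(1, 2) = 0
  (w (r (t (k (f))) (g (k (f))))) = w(0,) = 2


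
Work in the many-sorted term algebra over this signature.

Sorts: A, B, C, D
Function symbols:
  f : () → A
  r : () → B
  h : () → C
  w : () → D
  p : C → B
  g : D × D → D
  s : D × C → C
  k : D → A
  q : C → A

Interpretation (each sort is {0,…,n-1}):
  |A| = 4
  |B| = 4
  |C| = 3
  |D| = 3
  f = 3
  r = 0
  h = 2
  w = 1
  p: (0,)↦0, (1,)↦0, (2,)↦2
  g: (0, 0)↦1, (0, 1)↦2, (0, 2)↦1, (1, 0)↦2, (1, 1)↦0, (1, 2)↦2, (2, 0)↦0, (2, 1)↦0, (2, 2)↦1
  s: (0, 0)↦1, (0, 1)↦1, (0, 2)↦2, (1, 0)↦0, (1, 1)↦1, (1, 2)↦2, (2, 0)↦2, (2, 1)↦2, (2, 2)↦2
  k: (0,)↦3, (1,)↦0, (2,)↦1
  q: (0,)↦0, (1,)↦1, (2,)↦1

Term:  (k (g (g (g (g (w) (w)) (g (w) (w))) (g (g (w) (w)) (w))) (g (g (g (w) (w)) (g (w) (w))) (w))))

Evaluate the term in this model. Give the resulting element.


value = 3

  w = 1
  w = 1
  (g (w) (w)) = g(1, 1) = 0
  w = 1
  w = 1
  (g (w) (w)) = g(1, 1) = 0
  (g (g (w) (w)) (g (w) (w))) = g(0, 0) = 1
  w = 1
  w = 1
  (g (w) (w)) = g(1, 1) = 0
  w = 1
  (g (g (w) (w)) (w)) = g(0, 1) = 2
  (g (g (g (w) (w)) (g (w) (w))) (g (g (w) (w)) (w))) = g(1, 2) = 2
  w = 1
  w = 1
  (g (w) (w)) = g(1, 1) = 0
  w = 1
  w = 1
  (g (w) (w)) = g(1, 1) = 0
  (g (g (w) (w)) (g (w) (w))) = g(0, 0) = 1
  w = 1
  (g (g (g (w) (w)) (g (w) (w))) (w)) = g(1, 1) = 0
  (g (g (g (g (w) (w)) (g (w) (w))) (g (g (w) (w)) (w))) (g (g (g (w) (w)) (g (w) (w))) (w))) = g(2, 0) = 0
  (k (g (g (g (g (w) (w)) (g (w) (w))) (g (g (w) (w)) (w))) (g (g (g (w) (w)) (g (w) (w))) (w)))) = k(0,) = 3


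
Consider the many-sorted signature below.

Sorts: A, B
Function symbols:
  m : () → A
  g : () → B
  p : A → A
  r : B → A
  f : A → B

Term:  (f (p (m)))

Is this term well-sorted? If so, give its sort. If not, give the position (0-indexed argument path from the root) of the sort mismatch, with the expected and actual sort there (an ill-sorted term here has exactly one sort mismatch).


    (m) : A
  (p (m)) : A
(f (p (m))) : B

well-sorted; sort = B


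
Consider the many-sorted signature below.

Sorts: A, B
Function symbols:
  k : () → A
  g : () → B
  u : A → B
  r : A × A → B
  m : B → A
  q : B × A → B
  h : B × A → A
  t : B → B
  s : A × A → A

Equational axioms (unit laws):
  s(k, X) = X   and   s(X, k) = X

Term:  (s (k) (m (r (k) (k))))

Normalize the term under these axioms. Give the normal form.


1. (s (k) (m (r (k) (k))))  →  (m (r (k) (k)))

normal form = (m (r (k) (k)))


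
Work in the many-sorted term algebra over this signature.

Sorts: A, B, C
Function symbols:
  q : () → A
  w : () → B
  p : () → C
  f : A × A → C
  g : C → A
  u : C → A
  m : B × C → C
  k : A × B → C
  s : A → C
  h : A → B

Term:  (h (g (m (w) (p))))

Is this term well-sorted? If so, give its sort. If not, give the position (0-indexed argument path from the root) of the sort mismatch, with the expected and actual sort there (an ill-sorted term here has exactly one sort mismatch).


      (w) : B
      (p) : C
    (m (w) (p)) : C
  (g (m (w) (p))) : A
(h (g (m (w) (p)))) : B

well-sorted; sort = B


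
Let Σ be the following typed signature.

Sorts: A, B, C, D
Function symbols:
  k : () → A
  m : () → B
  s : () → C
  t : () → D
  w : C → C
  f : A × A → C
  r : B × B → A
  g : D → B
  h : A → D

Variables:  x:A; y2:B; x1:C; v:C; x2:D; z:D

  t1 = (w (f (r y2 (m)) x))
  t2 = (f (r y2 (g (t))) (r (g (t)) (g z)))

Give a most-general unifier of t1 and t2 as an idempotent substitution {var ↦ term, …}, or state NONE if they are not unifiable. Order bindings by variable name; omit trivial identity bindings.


head clash or occurs-check failure — not unifiable

NONE (not unifiable)


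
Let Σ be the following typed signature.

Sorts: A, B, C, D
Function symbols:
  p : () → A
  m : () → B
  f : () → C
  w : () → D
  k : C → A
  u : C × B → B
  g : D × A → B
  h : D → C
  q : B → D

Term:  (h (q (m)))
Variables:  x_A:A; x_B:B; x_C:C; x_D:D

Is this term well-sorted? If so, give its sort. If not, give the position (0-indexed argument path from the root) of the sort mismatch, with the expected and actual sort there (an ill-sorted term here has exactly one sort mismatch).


    (m) : B
  (q (m)) : D
(h (q (m))) : C

well-sorted; sort = C


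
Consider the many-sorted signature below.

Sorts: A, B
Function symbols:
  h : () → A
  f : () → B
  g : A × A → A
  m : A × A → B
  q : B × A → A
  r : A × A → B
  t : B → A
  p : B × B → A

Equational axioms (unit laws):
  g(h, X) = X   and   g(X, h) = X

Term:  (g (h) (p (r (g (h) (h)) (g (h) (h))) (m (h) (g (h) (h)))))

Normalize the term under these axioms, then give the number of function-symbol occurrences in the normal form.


size = 7

1. (g (h) (p (r (g (h) (h)) (g (h) (h))) (m (h) (g (h) (h)))))  →  (p (r (g (h) (h)) (g (h) (h))) (m (h) (g (h) (h))))
2. (p (r (g (h) (h)) (g (h) (h))) (m (h) (g (h) (h))))  →  (p (r (h) (g (h) (h))) (m (h) (g (h) (h))))
3. (p (r (h) (g (h) (h))) (m (h) (g (h) (h))))  →  (p (r (h) (h)) (m (h) (g (h) (h))))
4. (p (r (h) (h)) (m (h) (g (h) (h))))  →  (p (r (h) (h)) (m (h) (h)))
normal form: (p (r (h) (h)) (m (h) (h)))
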